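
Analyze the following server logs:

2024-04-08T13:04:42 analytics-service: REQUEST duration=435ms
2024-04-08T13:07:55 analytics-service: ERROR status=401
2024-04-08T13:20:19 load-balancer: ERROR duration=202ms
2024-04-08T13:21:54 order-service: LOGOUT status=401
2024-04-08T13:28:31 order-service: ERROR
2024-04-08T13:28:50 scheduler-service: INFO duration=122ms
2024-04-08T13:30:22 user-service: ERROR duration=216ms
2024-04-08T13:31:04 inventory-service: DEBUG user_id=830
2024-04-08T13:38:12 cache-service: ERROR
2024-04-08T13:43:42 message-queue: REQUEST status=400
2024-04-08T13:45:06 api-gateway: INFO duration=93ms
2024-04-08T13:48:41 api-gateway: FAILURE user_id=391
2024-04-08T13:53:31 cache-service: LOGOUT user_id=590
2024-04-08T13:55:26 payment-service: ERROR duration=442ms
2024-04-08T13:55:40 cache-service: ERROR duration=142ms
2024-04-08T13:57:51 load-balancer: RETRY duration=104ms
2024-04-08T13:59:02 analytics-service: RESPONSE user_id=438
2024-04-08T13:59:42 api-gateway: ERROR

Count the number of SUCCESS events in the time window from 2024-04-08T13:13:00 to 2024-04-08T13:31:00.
0

To count events in the time window:

1. Window boundaries: 2024-04-08T13:13:00 to 2024-04-08T13:31:00
2. Filter for SUCCESS events within this window
3. Count matching events: 0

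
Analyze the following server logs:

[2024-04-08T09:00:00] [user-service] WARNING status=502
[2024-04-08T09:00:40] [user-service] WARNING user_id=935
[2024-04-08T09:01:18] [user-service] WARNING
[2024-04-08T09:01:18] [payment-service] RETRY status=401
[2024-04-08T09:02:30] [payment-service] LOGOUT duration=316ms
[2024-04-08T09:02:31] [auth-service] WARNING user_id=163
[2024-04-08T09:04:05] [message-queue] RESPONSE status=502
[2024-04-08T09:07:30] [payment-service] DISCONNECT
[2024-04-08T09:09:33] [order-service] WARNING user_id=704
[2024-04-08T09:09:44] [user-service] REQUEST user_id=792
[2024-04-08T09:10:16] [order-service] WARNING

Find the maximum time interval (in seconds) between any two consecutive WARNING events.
422

To find the longest gap:

1. Extract all WARNING events in chronological order
2. Calculate time differences between consecutive events
3. Find the maximum difference
4. Longest gap: 422 seconds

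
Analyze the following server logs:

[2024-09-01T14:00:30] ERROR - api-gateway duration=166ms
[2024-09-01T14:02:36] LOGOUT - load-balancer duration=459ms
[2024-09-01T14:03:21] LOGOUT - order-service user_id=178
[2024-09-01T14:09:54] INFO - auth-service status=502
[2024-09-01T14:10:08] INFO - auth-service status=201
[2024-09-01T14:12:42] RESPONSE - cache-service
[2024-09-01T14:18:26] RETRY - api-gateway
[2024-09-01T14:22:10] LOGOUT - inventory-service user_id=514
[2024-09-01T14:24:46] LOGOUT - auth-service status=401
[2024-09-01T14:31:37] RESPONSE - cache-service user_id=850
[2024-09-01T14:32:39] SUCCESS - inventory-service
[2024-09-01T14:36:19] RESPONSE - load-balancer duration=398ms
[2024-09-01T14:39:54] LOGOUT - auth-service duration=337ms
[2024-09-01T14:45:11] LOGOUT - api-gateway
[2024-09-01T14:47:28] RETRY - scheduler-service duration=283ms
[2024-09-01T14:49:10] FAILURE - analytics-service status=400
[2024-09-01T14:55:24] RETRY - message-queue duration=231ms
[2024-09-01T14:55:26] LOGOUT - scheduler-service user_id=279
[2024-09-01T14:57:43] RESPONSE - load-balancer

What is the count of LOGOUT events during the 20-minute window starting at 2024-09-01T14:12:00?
2

To count events in the time window:

1. Window boundaries: 2024-09-01T14:12:00 to 2024-09-01T14:32:00
2. Filter for LOGOUT events within this window
3. Count matching events: 2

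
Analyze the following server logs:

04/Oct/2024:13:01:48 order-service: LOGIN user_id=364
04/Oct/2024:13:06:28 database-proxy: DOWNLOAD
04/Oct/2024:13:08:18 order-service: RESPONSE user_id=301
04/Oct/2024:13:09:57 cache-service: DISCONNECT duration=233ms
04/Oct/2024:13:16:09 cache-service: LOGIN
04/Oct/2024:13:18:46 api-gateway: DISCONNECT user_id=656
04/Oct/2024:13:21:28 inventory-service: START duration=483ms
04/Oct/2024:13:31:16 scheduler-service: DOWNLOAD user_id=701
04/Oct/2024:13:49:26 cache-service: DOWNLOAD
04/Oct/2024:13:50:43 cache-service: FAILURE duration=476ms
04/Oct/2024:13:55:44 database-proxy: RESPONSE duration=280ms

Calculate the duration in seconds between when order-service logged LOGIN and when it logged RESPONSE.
390

To find the time between events:

1. Locate the first LOGIN event for order-service: 04/Oct/2024:13:01:48
2. Locate the first RESPONSE event for order-service: 04/Oct/2024:13:08:18
3. Calculate the difference: 04/Oct/2024:13:08:18 - 04/Oct/2024:13:01:48 = 390 seconds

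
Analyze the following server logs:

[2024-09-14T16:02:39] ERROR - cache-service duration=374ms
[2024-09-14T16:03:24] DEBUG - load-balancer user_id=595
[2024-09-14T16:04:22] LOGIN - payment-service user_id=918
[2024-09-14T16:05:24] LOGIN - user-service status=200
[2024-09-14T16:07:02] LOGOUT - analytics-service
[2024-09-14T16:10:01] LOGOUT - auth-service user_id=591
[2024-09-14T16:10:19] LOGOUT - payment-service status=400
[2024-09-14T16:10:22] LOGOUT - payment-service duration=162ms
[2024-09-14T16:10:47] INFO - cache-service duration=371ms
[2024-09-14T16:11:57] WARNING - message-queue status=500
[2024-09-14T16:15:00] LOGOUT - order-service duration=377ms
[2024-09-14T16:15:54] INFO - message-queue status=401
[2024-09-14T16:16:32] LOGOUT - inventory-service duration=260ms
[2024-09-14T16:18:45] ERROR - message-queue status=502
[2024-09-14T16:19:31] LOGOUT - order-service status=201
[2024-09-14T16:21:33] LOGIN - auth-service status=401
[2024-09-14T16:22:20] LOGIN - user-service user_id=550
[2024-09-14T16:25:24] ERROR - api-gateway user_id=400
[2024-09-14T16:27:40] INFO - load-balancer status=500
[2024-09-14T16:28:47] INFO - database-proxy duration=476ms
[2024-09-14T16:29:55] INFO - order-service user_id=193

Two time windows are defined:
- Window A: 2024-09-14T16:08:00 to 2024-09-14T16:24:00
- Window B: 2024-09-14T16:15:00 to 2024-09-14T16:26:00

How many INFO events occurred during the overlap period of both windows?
1

To find overlap events:

1. Window A: 2024-09-14T16:08:00 to 2024-09-14T16:24:00
2. Window B: 2024-09-14T16:15:00 to 2024-09-14T16:26:00
3. Overlap period: 2024-09-14T16:15:00 to 2024-09-14T16:24:00
4. Count INFO events in overlap: 1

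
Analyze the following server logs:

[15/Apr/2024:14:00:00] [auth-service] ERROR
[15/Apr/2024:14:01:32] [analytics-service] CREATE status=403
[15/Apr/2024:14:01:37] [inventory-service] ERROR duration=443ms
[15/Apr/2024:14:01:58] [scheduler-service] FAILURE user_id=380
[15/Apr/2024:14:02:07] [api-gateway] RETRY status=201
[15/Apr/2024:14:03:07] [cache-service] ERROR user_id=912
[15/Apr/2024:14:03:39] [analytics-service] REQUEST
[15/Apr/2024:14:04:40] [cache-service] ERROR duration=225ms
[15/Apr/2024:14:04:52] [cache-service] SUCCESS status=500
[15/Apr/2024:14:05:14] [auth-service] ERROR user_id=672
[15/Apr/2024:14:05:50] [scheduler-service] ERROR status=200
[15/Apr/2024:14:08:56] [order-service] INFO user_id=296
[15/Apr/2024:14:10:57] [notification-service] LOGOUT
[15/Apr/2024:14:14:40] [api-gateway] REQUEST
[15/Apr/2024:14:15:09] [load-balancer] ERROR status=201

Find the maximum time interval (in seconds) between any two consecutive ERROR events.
559

To find the longest gap:

1. Extract all ERROR events in chronological order
2. Calculate time differences between consecutive events
3. Find the maximum difference
4. Longest gap: 559 seconds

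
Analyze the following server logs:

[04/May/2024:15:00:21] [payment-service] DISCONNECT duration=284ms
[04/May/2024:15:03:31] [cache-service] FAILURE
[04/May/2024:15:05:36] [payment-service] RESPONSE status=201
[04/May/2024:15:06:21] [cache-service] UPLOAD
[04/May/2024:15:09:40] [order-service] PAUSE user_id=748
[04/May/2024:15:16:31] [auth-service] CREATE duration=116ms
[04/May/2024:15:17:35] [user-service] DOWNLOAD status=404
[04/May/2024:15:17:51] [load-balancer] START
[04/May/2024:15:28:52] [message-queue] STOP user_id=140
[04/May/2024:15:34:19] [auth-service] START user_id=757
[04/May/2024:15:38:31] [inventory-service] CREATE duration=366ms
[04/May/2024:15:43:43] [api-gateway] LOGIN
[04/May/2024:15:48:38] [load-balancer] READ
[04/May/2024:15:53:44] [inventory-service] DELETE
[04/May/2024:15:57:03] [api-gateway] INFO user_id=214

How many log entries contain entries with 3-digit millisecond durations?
3

To find matching entries:

1. Pattern to match: entries with 3-digit millisecond durations
2. Scan each log entry for the pattern
3. Count matches: 3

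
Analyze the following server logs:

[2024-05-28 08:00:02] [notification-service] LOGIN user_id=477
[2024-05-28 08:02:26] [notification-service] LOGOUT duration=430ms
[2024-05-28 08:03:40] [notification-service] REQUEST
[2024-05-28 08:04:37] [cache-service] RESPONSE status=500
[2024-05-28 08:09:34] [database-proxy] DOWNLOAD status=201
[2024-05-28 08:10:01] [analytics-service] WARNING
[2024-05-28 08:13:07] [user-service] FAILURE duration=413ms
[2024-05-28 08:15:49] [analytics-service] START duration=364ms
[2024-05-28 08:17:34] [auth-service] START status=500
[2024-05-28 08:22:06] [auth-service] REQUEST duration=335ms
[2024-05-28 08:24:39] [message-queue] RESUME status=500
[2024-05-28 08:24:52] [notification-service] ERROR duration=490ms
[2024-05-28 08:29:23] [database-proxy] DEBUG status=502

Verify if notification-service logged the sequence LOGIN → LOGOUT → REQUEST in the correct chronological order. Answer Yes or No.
Yes

To verify sequence order:

1. Find all events in sequence LOGIN → LOGOUT → REQUEST for notification-service
2. Extract their timestamps
3. Check if timestamps are in ascending order
4. Result: Yes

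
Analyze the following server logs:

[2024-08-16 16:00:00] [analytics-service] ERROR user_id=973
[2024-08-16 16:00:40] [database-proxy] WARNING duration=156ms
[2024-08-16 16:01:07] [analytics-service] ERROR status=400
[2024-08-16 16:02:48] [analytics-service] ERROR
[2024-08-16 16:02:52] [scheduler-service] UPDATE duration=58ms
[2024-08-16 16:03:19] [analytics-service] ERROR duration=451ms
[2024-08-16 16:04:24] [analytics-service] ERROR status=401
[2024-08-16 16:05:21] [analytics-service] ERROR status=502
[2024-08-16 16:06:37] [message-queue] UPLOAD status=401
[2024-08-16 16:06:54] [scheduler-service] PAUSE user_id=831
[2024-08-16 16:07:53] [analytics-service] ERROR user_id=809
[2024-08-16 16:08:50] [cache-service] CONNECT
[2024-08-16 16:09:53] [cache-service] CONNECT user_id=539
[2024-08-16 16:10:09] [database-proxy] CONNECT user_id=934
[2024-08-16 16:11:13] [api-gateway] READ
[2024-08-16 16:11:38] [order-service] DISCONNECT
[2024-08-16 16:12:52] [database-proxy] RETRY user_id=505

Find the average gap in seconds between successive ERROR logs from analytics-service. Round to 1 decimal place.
78.8

To calculate average interval:

1. Find all ERROR events for analytics-service in order
2. Calculate time gaps between consecutive events
3. Compute mean of gaps: 473 / 6 = 78.8 seconds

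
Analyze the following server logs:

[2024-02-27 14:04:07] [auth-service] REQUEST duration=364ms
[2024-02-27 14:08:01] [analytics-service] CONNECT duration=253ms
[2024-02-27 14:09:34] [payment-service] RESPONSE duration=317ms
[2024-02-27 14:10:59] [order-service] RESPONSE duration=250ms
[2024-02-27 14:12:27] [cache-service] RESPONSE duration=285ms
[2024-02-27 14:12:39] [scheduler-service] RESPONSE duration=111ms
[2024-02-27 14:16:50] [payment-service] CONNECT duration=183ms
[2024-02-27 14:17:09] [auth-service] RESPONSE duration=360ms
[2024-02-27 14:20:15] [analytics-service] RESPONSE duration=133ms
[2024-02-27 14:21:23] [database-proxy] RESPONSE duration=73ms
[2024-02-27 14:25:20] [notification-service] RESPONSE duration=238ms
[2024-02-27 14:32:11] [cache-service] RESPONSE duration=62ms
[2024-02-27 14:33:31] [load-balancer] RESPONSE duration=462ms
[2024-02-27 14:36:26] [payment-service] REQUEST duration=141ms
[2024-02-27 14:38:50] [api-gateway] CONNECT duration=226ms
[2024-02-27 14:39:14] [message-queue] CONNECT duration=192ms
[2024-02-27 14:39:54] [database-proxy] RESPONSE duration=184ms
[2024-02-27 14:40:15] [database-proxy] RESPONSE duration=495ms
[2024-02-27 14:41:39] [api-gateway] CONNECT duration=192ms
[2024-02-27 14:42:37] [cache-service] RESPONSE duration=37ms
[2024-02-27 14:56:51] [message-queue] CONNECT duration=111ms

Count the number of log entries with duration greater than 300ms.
5

To count timeouts:

1. Threshold: 300ms
2. Extract duration from each log entry
3. Count entries where duration > 300
4. Timeout count: 5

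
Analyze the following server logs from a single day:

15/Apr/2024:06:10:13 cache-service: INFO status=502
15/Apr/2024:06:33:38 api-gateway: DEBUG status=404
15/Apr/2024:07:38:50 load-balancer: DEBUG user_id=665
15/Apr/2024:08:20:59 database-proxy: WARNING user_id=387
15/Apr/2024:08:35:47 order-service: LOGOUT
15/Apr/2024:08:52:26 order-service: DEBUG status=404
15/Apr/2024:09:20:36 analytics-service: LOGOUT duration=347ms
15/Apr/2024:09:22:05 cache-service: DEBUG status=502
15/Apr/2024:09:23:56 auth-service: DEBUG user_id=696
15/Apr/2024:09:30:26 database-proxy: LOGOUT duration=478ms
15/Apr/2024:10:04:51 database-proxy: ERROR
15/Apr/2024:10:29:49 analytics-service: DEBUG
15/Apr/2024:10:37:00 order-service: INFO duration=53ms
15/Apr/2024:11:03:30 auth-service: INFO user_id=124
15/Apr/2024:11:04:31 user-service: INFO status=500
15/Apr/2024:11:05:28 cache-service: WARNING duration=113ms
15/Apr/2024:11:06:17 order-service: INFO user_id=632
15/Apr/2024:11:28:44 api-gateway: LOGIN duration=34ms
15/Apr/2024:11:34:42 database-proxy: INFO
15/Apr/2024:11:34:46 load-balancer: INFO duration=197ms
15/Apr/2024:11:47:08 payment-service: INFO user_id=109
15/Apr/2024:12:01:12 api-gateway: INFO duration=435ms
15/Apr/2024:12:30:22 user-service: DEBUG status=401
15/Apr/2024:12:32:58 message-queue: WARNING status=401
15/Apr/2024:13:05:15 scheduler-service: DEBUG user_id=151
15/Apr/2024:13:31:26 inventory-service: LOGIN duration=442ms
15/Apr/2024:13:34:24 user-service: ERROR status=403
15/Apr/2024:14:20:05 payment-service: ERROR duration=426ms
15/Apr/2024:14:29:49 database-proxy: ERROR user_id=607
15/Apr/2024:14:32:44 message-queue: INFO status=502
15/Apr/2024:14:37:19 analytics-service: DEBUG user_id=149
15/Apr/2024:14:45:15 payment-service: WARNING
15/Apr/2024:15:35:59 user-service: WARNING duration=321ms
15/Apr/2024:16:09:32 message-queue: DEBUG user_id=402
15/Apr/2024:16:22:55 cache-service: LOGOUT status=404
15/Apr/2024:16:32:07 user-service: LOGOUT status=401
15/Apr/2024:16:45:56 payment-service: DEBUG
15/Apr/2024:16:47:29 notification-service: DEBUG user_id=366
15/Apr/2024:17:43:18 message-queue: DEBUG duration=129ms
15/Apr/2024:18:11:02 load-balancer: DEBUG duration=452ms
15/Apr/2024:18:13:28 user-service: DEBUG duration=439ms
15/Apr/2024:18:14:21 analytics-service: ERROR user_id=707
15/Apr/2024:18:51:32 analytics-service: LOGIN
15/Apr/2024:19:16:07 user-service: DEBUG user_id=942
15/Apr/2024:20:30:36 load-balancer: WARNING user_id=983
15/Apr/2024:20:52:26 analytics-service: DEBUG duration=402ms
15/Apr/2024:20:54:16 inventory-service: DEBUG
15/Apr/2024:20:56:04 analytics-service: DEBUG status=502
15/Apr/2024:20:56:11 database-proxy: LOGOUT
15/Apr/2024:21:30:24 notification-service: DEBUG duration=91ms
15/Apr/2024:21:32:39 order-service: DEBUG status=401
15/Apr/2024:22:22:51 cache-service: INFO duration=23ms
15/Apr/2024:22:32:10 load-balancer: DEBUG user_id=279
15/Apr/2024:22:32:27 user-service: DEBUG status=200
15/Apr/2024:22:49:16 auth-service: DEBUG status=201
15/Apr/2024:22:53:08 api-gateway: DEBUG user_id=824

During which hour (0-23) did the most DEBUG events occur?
22

To find the peak hour:

1. Group all DEBUG events by hour
2. Count events in each hour
3. Find hour with maximum count
4. Peak hour: 22 (with 4 events)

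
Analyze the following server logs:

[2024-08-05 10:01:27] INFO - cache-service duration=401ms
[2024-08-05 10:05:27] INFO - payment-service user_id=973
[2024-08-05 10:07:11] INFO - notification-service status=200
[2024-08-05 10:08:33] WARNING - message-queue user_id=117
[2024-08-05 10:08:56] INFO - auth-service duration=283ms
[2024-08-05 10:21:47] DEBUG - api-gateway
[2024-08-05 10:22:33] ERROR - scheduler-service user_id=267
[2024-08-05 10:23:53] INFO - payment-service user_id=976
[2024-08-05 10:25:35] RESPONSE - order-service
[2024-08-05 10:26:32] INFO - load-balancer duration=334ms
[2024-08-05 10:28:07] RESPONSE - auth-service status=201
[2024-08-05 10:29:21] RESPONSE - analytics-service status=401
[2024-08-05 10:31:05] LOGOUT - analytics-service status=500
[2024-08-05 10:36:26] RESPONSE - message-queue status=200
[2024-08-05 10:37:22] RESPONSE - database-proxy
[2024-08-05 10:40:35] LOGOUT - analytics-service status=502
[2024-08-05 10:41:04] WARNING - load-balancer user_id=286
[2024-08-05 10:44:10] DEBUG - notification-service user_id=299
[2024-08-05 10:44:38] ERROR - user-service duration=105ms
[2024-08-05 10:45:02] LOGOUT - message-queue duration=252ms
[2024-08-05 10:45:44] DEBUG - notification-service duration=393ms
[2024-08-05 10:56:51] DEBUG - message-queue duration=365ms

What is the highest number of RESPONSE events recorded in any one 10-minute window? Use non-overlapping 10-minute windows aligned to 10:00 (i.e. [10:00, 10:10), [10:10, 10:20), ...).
3

To find the burst window:

1. Divide the log period into non-overlapping 10-minute windows starting at 10:00
2. Count RESPONSE events in each window
3. Find the window with maximum count
4. Maximum events in a window: 3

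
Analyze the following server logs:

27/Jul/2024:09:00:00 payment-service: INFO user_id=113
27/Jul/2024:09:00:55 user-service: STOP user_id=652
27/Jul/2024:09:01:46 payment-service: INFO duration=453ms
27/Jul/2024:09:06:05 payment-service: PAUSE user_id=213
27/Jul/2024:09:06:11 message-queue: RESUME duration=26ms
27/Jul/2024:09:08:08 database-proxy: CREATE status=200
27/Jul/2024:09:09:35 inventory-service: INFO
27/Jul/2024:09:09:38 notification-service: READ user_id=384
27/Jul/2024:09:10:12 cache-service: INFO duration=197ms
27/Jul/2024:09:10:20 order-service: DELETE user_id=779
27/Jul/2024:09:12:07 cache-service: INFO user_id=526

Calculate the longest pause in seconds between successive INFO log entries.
469

To find the longest gap:

1. Extract all INFO events in chronological order
2. Calculate time differences between consecutive events
3. Find the maximum difference
4. Longest gap: 469 seconds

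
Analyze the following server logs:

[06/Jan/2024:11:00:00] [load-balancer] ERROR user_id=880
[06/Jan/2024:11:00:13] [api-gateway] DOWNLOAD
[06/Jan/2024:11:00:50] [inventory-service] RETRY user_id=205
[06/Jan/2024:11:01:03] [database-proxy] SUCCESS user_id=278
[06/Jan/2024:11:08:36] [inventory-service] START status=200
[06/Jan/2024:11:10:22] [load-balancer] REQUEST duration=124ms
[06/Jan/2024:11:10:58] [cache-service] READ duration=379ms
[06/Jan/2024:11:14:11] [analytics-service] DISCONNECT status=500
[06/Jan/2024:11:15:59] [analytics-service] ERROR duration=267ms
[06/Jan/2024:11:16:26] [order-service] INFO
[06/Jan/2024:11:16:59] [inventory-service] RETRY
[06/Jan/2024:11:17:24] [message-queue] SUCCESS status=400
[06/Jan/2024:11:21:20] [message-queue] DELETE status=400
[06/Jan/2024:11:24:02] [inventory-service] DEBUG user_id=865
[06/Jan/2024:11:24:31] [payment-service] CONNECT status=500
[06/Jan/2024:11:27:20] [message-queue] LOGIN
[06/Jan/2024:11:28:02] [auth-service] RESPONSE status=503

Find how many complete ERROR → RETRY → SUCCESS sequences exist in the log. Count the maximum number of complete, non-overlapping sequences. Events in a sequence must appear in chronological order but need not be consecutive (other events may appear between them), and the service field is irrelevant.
2

To count sequences:

1. Look for pattern: ERROR → RETRY → SUCCESS
2. Greedily scan the log in chronological order, matching each sequence element in turn (ignoring service)
3. Each time the full pattern completes, increment the count and restart matching from the next event
4. Complete non-overlapping sequences found: 2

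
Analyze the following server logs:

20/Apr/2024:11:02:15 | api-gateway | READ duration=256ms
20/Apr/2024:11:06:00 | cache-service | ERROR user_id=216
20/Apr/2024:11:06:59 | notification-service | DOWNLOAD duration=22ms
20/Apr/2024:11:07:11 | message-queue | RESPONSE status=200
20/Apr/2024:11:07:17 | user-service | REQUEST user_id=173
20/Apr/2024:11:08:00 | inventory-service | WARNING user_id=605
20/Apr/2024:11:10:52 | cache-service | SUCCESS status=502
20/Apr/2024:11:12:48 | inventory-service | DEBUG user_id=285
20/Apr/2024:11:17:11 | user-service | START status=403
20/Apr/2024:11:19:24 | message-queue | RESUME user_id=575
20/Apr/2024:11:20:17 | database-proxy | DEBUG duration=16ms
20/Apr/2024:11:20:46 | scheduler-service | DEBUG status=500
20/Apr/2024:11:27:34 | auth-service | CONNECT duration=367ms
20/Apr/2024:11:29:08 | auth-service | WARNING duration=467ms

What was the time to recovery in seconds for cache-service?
292

To calculate recovery time:

1. Find ERROR event for cache-service: 20/Apr/2024:11:06:00
2. Find next SUCCESS event for cache-service: 20/Apr/2024:11:10:52
3. Recovery time: 20/Apr/2024:11:10:52 - 20/Apr/2024:11:06:00 = 292 seconds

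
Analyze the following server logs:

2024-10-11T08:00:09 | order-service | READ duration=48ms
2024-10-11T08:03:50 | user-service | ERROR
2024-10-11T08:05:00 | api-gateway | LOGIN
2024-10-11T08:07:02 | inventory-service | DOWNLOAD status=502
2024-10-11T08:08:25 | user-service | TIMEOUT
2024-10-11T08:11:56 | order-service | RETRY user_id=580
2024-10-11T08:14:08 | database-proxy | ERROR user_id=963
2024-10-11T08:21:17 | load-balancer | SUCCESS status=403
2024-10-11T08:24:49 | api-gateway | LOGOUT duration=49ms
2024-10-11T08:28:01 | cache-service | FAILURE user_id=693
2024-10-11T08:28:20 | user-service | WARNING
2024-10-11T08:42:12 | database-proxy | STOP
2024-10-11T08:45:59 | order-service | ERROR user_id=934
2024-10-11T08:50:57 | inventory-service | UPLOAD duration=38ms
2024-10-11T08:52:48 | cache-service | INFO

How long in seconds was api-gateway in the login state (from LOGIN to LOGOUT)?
1189

To calculate state duration:

1. Find LOGIN event for api-gateway: 2024-10-11T08:05:00
2. Find LOGOUT event for api-gateway: 2024-10-11T08:24:49
3. Calculate duration: 2024-10-11T08:24:49 - 2024-10-11T08:05:00 = 1189 seconds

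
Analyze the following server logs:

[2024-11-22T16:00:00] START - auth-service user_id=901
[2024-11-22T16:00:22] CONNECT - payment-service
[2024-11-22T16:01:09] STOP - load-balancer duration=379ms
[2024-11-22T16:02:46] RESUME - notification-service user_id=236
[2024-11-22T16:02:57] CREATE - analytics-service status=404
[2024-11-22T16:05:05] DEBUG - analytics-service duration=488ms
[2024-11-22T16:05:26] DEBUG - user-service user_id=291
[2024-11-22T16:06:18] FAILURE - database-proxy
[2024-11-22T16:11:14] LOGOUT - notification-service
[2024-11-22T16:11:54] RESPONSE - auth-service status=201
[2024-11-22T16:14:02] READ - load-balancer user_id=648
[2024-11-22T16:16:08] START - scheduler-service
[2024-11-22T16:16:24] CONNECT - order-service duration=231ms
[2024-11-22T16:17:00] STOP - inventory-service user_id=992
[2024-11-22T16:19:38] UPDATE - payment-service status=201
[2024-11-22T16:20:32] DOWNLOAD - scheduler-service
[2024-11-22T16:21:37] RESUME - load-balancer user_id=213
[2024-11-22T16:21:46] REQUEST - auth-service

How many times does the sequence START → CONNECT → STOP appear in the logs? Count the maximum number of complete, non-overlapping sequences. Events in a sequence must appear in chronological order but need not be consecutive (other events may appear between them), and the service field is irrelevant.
2

To count sequences:

1. Look for pattern: START → CONNECT → STOP
2. Greedily scan the log in chronological order, matching each sequence element in turn (ignoring service)
3. Each time the full pattern completes, increment the count and restart matching from the next event
4. Complete non-overlapping sequences found: 2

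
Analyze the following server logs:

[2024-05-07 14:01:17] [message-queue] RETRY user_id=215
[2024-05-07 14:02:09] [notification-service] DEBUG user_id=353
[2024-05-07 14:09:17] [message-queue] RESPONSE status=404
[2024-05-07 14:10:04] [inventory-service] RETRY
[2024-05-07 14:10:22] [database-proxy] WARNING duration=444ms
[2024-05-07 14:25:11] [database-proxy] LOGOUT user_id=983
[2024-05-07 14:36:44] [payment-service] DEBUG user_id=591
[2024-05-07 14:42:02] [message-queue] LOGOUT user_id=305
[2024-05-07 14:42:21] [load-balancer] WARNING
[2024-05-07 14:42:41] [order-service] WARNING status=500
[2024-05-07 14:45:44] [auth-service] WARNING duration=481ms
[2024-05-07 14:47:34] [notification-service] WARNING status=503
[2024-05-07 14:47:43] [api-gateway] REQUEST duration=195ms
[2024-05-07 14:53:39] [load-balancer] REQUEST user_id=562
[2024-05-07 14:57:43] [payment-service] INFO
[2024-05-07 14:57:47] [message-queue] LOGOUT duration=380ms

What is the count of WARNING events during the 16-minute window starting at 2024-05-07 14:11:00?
0

To count events in the time window:

1. Window boundaries: 2024-05-07 14:11:00 to 2024-05-07 14:27:00
2. Filter for WARNING events within this window
3. Count matching events: 0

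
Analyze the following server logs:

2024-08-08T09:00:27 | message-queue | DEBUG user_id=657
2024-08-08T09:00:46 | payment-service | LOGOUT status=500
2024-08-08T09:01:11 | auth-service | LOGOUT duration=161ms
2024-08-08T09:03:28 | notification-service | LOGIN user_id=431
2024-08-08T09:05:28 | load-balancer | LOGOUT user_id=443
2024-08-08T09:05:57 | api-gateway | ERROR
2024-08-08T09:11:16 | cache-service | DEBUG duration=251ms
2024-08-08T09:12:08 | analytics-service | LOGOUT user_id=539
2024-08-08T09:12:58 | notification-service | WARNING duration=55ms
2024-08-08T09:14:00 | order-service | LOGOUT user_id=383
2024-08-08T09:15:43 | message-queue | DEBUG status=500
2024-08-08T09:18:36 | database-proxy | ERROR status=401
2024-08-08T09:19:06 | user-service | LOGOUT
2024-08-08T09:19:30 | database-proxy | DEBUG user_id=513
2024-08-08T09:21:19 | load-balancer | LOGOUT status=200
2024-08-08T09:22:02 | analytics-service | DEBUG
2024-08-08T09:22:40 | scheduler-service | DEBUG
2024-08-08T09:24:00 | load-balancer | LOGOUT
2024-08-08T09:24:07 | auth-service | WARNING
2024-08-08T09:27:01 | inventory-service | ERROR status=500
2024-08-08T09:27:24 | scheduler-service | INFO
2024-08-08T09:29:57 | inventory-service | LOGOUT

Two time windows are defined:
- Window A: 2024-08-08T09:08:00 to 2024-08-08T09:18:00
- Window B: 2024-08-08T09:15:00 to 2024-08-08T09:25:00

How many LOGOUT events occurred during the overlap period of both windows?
0

To find overlap events:

1. Window A: 2024-08-08T09:08:00 to 2024-08-08T09:18:00
2. Window B: 2024-08-08T09:15:00 to 2024-08-08T09:25:00
3. Overlap period: 2024-08-08T09:15:00 to 2024-08-08T09:18:00
4. Count LOGOUT events in overlap: 0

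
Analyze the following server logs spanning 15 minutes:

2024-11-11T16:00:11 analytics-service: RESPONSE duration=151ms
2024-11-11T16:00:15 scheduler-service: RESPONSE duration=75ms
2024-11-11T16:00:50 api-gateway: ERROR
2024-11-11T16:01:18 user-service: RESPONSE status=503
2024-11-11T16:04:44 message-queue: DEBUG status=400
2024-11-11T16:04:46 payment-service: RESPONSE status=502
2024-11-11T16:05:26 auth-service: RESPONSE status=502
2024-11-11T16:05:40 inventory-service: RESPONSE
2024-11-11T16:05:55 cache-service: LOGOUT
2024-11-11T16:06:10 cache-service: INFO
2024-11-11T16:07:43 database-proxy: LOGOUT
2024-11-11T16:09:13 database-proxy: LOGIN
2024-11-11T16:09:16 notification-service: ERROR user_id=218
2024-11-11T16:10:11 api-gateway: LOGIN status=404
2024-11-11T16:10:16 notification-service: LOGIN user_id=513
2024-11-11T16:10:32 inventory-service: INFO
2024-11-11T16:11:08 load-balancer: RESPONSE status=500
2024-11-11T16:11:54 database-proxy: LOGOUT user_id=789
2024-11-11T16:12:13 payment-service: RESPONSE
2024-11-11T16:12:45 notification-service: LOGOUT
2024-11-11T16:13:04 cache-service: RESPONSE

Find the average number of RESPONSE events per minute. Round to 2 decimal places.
0.6

To calculate the rate:

1. Count total RESPONSE events: 9
2. Total time period: 15 minutes
3. Rate = 9 / 15 = 0.6 events per minute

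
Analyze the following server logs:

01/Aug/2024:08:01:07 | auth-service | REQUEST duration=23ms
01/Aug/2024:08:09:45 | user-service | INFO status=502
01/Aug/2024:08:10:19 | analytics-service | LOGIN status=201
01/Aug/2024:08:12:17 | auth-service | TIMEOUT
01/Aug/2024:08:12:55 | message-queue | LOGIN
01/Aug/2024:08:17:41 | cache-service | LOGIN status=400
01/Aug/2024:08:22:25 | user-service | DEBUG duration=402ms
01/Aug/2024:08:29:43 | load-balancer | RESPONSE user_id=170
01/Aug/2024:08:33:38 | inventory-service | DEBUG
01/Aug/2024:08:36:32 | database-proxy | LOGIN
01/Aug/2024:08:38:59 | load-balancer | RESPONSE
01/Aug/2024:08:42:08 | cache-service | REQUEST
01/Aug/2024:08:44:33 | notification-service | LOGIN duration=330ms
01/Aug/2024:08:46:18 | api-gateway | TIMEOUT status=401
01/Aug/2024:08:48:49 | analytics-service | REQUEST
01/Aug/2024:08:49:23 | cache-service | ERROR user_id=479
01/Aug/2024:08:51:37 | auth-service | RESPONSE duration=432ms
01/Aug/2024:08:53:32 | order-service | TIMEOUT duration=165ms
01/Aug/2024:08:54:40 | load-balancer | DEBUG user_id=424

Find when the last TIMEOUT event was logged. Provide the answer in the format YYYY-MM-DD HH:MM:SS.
2024-08-01 08:53:32

To find the last event:

1. Filter for all TIMEOUT events
2. Sort by timestamp
3. Select the last one
4. Timestamp: 2024-08-01 08:53:32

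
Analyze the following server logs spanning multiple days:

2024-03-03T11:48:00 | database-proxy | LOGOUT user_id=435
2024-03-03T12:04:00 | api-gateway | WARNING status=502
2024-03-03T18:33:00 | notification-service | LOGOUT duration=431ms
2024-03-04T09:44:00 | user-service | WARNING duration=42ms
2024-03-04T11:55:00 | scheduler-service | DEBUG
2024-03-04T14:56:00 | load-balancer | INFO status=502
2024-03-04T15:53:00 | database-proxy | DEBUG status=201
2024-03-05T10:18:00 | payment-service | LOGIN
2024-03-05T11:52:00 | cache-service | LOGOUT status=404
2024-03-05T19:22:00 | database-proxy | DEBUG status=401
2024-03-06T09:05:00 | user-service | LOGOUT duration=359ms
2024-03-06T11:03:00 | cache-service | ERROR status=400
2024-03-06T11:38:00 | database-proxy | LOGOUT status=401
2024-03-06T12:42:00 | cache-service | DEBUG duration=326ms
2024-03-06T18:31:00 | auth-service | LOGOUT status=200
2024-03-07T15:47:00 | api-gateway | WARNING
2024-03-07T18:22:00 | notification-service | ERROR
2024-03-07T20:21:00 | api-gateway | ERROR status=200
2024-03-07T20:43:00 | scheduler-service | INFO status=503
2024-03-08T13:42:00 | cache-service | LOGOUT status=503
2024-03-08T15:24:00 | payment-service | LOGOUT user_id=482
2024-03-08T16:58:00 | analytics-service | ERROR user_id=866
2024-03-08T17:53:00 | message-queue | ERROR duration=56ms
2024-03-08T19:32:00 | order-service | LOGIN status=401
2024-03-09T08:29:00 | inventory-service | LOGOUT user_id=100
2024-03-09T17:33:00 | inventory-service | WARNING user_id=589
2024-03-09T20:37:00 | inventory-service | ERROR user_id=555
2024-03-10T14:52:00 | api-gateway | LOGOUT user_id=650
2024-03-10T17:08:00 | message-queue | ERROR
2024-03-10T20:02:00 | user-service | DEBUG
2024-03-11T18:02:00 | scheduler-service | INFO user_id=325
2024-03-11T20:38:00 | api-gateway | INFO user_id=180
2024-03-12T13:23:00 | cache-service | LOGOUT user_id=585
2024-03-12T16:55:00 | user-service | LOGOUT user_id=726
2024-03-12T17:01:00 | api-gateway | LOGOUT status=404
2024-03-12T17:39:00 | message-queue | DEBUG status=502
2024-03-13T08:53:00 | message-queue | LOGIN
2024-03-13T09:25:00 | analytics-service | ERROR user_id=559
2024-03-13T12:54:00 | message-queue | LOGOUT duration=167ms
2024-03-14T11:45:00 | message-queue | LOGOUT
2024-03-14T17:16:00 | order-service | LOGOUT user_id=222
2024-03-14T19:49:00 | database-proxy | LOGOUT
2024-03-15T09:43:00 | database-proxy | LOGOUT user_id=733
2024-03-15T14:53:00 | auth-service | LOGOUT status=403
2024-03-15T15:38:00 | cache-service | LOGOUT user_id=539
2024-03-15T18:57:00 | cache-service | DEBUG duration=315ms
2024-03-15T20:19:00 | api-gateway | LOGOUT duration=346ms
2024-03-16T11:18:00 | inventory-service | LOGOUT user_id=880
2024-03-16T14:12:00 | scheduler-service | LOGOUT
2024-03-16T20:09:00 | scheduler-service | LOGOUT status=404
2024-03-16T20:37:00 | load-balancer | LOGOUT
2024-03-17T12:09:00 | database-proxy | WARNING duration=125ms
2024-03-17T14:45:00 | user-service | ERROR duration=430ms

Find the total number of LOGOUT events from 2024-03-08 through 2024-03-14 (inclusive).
11

To filter by date range:

1. Date range: 2024-03-08 through 2024-03-14, both dates inclusive
2. Filter for LOGOUT events whose date falls in this range
3. Count matching events: 11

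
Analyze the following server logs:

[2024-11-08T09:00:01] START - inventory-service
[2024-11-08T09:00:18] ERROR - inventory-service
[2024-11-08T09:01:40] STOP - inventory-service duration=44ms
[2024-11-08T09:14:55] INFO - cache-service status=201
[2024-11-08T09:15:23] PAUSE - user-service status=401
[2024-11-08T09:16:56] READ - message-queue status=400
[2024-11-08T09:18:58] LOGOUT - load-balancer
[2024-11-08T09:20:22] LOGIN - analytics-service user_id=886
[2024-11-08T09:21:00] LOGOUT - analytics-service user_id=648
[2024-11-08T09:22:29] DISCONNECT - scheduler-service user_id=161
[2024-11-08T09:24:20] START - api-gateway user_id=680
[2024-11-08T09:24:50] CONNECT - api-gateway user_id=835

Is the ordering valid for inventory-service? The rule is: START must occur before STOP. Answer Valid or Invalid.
Valid

To validate ordering:

1. Required order: START → STOP
2. Rule: START must occur before STOP
3. Check actual order of events for inventory-service
4. Result: Valid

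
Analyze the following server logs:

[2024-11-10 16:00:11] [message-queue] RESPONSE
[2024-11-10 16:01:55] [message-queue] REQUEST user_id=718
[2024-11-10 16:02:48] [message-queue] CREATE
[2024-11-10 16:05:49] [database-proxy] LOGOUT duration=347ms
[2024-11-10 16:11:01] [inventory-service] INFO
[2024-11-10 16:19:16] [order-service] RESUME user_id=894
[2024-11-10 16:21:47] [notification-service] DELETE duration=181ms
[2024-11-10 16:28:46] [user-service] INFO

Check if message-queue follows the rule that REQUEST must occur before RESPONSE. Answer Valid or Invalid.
Invalid

To validate ordering:

1. Required order: REQUEST → RESPONSE
2. Rule: REQUEST must occur before RESPONSE
3. Check actual order of events for message-queue
4. Result: Invalid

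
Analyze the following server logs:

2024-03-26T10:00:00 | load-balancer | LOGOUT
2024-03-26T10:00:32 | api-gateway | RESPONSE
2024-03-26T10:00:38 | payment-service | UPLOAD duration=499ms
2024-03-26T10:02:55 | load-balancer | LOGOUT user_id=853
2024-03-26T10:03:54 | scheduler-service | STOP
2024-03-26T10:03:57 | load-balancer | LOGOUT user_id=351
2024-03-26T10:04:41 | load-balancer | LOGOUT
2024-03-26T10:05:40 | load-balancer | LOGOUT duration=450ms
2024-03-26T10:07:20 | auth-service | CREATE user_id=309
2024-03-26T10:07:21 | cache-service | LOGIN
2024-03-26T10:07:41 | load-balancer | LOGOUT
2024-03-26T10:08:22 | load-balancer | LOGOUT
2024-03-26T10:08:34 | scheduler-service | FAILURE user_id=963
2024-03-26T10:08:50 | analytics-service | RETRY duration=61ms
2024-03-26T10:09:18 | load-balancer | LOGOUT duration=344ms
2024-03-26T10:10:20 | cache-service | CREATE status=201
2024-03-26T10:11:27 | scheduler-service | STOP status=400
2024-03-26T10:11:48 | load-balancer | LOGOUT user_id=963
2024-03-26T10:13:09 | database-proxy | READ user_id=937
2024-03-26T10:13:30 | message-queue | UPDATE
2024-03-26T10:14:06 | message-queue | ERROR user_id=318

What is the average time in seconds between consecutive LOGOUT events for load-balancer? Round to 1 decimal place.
88.5

To calculate average interval:

1. Find all LOGOUT events for load-balancer in order
2. Calculate time gaps between consecutive events
3. Compute mean of gaps: 708 / 8 = 88.5 seconds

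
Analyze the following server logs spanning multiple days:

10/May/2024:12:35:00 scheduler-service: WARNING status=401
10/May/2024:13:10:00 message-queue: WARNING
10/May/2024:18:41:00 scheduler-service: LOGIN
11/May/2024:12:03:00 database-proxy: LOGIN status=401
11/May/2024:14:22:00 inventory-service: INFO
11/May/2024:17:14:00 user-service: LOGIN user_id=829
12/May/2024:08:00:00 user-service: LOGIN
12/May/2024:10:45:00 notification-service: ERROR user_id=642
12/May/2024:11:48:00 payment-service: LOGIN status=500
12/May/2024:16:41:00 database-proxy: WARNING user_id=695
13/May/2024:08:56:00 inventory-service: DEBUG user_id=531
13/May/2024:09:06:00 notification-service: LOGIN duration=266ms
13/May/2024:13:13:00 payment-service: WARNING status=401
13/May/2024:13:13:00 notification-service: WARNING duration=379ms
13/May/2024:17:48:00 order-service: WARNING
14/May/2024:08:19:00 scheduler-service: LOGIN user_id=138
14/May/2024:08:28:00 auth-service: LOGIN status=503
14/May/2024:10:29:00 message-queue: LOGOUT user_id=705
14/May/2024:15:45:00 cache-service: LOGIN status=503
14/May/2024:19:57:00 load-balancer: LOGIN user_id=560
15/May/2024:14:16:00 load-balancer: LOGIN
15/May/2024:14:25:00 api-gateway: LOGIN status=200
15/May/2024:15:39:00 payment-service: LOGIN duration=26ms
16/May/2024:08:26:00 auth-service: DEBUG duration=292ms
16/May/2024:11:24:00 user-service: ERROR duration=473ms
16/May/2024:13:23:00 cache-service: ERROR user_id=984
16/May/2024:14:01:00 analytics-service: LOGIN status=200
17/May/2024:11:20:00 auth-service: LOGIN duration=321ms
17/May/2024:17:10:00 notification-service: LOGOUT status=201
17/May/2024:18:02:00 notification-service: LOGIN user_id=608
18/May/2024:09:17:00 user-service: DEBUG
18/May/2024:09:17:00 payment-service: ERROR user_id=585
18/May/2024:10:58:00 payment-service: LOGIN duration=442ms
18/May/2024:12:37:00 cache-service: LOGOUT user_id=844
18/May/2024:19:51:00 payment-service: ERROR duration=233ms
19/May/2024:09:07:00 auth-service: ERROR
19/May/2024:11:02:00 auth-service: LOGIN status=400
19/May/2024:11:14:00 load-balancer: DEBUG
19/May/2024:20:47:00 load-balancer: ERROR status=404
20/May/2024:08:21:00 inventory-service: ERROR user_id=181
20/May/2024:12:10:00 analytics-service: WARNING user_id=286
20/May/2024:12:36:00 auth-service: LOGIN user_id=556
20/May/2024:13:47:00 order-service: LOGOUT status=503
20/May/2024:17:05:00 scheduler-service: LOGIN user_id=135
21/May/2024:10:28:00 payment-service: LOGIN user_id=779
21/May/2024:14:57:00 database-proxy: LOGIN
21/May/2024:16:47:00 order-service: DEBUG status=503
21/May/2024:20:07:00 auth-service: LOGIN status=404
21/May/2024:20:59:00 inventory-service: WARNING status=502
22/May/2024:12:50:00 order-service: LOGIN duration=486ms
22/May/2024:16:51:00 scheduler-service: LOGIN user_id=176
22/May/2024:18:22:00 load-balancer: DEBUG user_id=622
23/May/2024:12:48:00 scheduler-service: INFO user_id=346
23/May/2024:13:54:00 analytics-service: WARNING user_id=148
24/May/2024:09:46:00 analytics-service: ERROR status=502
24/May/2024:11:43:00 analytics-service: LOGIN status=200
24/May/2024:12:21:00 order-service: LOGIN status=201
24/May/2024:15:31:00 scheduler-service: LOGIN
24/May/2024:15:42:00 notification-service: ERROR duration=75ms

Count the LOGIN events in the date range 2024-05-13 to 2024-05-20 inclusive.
15

To filter by date range:

1. Date range: 2024-05-13 through 2024-05-20, both dates inclusive
2. Filter for LOGIN events whose date falls in this range
3. Count matching events: 15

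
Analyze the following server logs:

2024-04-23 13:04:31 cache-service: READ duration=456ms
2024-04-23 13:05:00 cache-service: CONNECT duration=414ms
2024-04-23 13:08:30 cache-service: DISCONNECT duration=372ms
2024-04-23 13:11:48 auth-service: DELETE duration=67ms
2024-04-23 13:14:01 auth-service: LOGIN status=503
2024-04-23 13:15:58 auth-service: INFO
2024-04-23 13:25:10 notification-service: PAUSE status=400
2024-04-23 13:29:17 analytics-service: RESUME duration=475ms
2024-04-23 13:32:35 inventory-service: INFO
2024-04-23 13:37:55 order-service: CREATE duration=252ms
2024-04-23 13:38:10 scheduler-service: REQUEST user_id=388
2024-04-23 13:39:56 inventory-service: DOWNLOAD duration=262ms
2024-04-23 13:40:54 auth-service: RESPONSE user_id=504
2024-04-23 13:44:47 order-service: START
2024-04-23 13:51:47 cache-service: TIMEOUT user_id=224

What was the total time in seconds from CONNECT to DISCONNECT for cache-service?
210

To calculate state duration:

1. Find CONNECT event for cache-service: 2024-04-23 13:05:00
2. Find DISCONNECT event for cache-service: 2024-04-23 13:08:30
3. Calculate duration: 2024-04-23 13:08:30 - 2024-04-23 13:05:00 = 210 seconds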